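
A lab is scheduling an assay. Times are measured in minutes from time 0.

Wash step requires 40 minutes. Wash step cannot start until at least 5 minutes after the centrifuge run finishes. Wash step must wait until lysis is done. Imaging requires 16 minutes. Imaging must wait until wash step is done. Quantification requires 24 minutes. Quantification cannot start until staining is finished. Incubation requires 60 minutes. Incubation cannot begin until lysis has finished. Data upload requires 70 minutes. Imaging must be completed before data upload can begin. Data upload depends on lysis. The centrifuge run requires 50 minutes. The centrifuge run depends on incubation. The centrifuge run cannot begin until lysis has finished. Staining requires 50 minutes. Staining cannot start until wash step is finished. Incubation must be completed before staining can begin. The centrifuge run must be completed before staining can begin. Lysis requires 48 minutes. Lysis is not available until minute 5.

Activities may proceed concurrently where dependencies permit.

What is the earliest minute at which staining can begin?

208

Lysis waits on its own release at minute 5, so it starts at minute 5 and finishes at 5 + 48 = minute 53.
After lysis (finishes minute 53), incubation can start at minute 53 and finishes at minute 113.
The centrifuge run cannot start until incubation (finishes minute 113); lysis (finishes minute 53). The controlling bound is minute 113, so the centrifuge run finishes at 113 + 50 = minute 163.
Wash step has to wait for the centrifuge run (finishes minute 163, plus 5-minute gap → minute 168); lysis (finishes minute 53). The latest of these is minute 168, so wash step runs minute 168 to 168 + 40 = minute 208.
Staining waits on wash step (finishes minute 208); incubation (finishes minute 113); the centrifuge run (finishes minute 163). The latest of these is minute 208, which is the earliest staining can start.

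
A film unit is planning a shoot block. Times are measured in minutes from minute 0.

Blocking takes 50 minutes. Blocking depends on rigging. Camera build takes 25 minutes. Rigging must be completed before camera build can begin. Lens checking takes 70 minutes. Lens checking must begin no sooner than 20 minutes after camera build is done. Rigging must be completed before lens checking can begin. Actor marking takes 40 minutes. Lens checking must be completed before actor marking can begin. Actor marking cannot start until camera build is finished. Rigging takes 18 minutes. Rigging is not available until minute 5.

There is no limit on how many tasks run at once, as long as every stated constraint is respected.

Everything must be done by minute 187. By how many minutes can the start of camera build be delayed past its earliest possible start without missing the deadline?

9

After its own release at minute 5, rigging can start at minute 5 and finishes at minute 23.
After rigging (finishes minute 23), camera build can start at minute 23 and finishes at minute 48.

Working backward from the deadline:
Actor marking must finish by minute 187; it takes 40 minutes, so it must start by 187 − 40 = minute 147.
Since actor marking (must start by minute 147) depends on it, lens checking must finish by minute 147. Backing off its 70-minute duration gives a latest start of minute 77.
Camera build has several dependents: lens checking (must start by minute 77, minus 20-minute gap → minute 57); actor marking (must start by minute 147). The earliest of those limits is minute 57, so camera build must start by 57 − 25 = minute 32.
So camera build can start as early as minute 23 and as late as minute 32, giving 32 − 23 = 9 minutes of slack.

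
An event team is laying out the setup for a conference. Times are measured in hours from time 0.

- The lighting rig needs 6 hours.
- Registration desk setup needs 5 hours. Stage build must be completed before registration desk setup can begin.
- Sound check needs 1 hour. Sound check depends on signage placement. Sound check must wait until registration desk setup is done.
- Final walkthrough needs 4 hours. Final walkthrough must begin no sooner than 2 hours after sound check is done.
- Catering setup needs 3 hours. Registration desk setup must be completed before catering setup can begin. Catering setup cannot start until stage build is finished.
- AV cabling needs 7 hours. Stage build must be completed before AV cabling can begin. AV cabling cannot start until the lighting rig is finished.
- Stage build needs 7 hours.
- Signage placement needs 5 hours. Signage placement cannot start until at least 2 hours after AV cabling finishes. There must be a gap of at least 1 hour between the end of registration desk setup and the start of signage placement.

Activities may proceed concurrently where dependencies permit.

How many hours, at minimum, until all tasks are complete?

28

Nothing blocks the lighting rig, so it runs from hour 0 to hour 6.
Stage build can start immediately at hour 0; it finishes at hour 7.
Registration desk setup cannot begin until stage build (finishes hour 7). It runs from hour 7 to 7 + 5 = hour 12.
Catering setup needs all of registration desk setup (finishes hour 12); stage build (finishes hour 7). That puts its earliest start at hour 12; it finishes at 12 + 3 = hour 15.
AV cabling cannot start until stage build (finishes hour 7); the lighting rig (finishes hour 6). The controlling bound is hour 7, so AV cabling finishes at 7 + 7 = hour 14.
Signage placement cannot start until AV cabling (finishes hour 14, plus 2-hour gap → hour 16); registration desk setup (finishes hour 12, plus 1-hour gap → hour 13). The controlling bound is hour 16, so signage placement finishes at 16 + 5 = hour 21.
Sound check has to wait for signage placement (finishes hour 21); registration desk setup (finishes hour 12). The latest of these is hour 21, so sound check runs hour 21 to 21 + 1 = hour 22.
Final walkthrough waits on sound check (finishes hour 22, plus 2-hour gap → hour 24), so it starts at hour 24 and finishes at 24 + 4 = hour 28.
All tasks are finished once the last one completes. Finish times: Stage build at 7, The lighting rig at 6, AV cabling at 14, Registration desk setup at 12, Signage placement at 21, Catering setup at 15, Sound check at 22, Final walkthrough at 28. The latest is hour 28.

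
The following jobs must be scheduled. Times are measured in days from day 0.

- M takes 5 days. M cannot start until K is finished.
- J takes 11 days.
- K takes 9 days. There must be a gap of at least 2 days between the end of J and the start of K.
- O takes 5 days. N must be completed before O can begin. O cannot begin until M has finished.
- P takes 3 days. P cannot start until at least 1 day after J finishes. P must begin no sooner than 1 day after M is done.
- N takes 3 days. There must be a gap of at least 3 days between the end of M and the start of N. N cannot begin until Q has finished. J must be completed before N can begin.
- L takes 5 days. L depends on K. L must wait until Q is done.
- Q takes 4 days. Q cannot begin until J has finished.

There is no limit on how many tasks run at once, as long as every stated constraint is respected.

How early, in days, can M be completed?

27

J can start immediately at day 0; it finishes at day 11.
K waits on J (finishes day 11, plus 2-day gap → day 13), so it starts at day 13 and finishes at 13 + 9 = day 22.
M waits on K (finishes day 22), so it starts at day 22 and finishes at 22 + 5 = day 27.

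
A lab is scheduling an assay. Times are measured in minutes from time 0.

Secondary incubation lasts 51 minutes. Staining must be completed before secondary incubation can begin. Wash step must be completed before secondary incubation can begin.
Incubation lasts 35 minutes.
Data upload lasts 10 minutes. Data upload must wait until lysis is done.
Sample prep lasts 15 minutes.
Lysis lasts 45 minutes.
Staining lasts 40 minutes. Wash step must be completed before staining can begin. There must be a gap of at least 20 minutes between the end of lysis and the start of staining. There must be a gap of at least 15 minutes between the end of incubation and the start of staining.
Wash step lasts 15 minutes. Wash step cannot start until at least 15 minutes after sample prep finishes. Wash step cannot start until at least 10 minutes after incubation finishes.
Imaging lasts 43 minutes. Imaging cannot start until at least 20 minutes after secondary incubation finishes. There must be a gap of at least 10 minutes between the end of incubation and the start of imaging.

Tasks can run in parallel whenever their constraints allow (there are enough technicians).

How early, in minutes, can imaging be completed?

Nothing blocks incubation, so it runs from minute 0 to minute 35.
Nothing blocks lysis, so it runs from minute 0 to minute 45.
Nothing blocks sample prep, so it runs from minute 0 to minute 15.
Wash step cannot start until sample prep (finishes minute 15, plus 15-minute gap → minute 30); incubation (finishes minute 35, plus 10-minute gap → minute 45). The controlling bound is minute 45, so wash step finishes at 45 + 15 = minute 60.
For staining: wash step (finishes minute 60); lysis (finishes minute 45, plus 20-minute gap → minute 65); incubation (finishes minute 35, plus 15-minute gap → minute 50). Taking the maximum gives a start of minute 65, and it finishes at 65 + 40 = minute 105.
Secondary incubation cannot start until staining (finishes minute 105); wash step (finishes minute 60). The controlling bound is minute 105, so secondary incubation finishes at 105 + 51 = minute 156.
For imaging: secondary incubation (finishes minute 156, plus 20-minute gap → minute 176); incubation (finishes minute 35, plus 10-minute gap → minute 45). Taking the maximum gives a start of minute 176, and it finishes at 176 + 43 = minute 219.

219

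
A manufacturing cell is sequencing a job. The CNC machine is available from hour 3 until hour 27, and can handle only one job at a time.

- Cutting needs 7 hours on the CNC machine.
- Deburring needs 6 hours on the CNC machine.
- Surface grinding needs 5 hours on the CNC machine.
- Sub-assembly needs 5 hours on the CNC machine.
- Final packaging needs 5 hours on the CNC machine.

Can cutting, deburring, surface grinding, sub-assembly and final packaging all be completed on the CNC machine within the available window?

The CNC machine window is 27 − 3 = 24 hours.
Running back to back, the jobs need 7 + 6 + 5 + 5 + 5 = 28 hours on the CNC machine.
Since 28 > 24, they cannot all fit.

No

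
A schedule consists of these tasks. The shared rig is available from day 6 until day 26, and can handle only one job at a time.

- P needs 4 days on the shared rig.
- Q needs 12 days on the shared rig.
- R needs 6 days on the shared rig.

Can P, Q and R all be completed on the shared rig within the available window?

The shared rig window is 26 − 6 = 20 days.
Running back to back, the jobs need 4 + 12 + 6 = 22 days on the shared rig.
Since 22 > 20, they cannot all fit.

No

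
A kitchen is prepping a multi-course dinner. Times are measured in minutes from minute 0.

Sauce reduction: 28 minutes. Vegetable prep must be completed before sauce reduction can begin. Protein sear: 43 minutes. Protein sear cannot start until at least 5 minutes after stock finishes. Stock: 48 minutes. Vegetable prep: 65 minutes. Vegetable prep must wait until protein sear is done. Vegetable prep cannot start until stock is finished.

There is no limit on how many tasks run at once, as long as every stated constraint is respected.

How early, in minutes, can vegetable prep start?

96

Stock can start immediately at minute 0; it finishes at minute 48.
After stock (finishes minute 48, plus 5-minute gap → minute 53), protein sear can start at minute 53 and finishes at minute 96.
Vegetable prep waits on protein sear (finishes minute 96); stock (finishes minute 48). The latest of these is minute 96, which is the earliest vegetable prep can start.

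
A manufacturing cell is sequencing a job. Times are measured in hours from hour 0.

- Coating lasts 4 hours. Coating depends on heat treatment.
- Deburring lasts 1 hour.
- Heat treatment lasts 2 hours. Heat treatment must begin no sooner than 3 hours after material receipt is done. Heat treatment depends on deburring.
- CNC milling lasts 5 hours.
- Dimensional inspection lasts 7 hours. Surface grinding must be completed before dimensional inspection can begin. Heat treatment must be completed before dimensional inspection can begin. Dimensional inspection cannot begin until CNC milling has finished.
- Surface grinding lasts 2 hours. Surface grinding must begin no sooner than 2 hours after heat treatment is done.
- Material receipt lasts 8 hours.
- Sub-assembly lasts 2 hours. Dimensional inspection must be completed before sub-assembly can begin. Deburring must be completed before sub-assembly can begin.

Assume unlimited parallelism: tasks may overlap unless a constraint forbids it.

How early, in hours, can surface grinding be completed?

Nothing blocks deburring, so it runs from hour 0 to hour 1.
Material receipt can start immediately at hour 0; it finishes at hour 8.
Heat treatment has to wait for material receipt (finishes hour 8, plus 3-hour gap → hour 11); deburring (finishes hour 1). The latest of these is hour 11, so heat treatment runs hour 11 to 11 + 2 = hour 13.
Surface grinding cannot begin until heat treatment (finishes hour 13, plus 2-hour gap → hour 15). It runs from hour 15 to 15 + 2 = hour 17.

17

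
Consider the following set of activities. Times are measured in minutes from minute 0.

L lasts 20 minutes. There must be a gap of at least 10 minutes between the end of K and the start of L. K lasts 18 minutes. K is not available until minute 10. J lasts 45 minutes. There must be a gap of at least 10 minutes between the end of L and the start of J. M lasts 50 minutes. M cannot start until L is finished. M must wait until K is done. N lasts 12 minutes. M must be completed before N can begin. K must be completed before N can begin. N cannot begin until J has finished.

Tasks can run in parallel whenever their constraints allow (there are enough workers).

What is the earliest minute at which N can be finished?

K cannot begin until its own release at minute 10. It runs from minute 10 to 10 + 18 = minute 28.
L waits on K (finishes minute 28, plus 10-minute gap → minute 38), so it starts at minute 38 and finishes at 38 + 20 = minute 58.
M has to wait for L (finishes minute 58); K (finishes minute 28). The latest of these is minute 58, so M runs minute 58 to 58 + 50 = minute 108.
J cannot begin until L (finishes minute 58, plus 10-minute gap → minute 68). It runs from minute 68 to 68 + 45 = minute 113.
N has to wait for M (finishes minute 108); K (finishes minute 28); J (finishes minute 113). The latest of these is minute 113, so N runs minute 113 to 113 + 12 = minute 125.

125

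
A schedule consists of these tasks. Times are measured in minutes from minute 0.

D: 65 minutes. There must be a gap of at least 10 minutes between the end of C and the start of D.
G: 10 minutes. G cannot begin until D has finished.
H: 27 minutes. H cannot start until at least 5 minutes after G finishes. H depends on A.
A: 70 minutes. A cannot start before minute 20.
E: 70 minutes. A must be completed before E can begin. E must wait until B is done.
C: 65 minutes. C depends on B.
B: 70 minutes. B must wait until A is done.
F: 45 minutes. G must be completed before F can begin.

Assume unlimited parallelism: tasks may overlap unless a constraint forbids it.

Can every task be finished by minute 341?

A waits on its own release at minute 20, so it starts at minute 20 and finishes at 20 + 70 = minute 90.
After A (finishes minute 90), B can start at minute 90 and finishes at minute 160.
E has to wait for A (finishes minute 90); B (finishes minute 160). The latest of these is minute 160, so E runs minute 160 to 160 + 70 = minute 230.
C cannot begin until B (finishes minute 160). It runs from minute 160 to 160 + 65 = minute 225.
D cannot begin until C (finishes minute 225, plus 10-minute gap → minute 235). It runs from minute 235 to 235 + 65 = minute 300.
G waits on D (finishes minute 300), so it starts at minute 300 and finishes at 300 + 10 = minute 310.
H needs all of G (finishes minute 310, plus 5-minute gap → minute 315); A (finishes minute 90). That puts its earliest start at minute 315; it finishes at 315 + 27 = minute 342.
F cannot begin until G (finishes minute 310). It runs from minute 310 to 310 + 45 = minute 355.
The earliest everything can be done is minute 355, which is after the deadline of 341, so it is not possible.

No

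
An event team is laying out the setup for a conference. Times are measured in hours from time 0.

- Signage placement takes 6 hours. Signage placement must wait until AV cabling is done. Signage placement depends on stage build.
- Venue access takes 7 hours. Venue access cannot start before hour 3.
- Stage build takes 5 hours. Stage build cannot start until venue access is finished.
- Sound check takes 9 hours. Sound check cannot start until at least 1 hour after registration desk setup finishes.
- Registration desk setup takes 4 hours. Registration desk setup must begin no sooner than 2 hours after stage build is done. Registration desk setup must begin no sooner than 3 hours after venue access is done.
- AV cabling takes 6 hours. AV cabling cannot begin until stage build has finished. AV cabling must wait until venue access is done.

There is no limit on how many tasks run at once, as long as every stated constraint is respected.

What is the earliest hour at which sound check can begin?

Venue access waits on its own release at hour 3, so it starts at hour 3 and finishes at 3 + 7 = hour 10.
After venue access (finishes hour 10), stage build can start at hour 10 and finishes at hour 15.
For registration desk setup: stage build (finishes hour 15, plus 2-hour gap → hour 17); venue access (finishes hour 10, plus 3-hour gap → hour 13). Taking the maximum gives a start of hour 17, and it finishes at 17 + 4 = hour 21.
Sound check waits on registration desk setup (finishes hour 21, plus 1-hour gap → hour 22), so the earliest it can start is hour 22.

22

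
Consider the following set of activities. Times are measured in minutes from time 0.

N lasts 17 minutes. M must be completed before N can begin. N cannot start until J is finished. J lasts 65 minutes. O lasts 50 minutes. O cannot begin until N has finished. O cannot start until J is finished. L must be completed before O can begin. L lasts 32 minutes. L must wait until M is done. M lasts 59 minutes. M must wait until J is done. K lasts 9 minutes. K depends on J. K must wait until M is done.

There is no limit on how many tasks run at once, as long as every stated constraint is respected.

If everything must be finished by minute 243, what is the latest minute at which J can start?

K must finish by minute 243; it takes 9 minutes, so it must start by 243 − 9 = minute 234.
O must finish by minute 243; it takes 50 minutes, so it must start by 243 − 50 = minute 193.
L feeds into O (must start by minute 193); so L must finish by minute 193 and therefore start by minute 161.
N has to be done before O (must start by minute 193). That means finishing by minute 193, i.e. starting by 193 − 17 = minute 176.
M must finish in time for K (must start by minute 234); L (must start by minute 161); N (must start by minute 176). The tightest is minute 161, so M must start by 161 − 59 = minute 102.
J has several dependents: K (must start by minute 234); M (must start by minute 102); N (must start by minute 176); O (must start by minute 193). The earliest of those limits is minute 102, so J must start by 102 − 65 = minute 37.

37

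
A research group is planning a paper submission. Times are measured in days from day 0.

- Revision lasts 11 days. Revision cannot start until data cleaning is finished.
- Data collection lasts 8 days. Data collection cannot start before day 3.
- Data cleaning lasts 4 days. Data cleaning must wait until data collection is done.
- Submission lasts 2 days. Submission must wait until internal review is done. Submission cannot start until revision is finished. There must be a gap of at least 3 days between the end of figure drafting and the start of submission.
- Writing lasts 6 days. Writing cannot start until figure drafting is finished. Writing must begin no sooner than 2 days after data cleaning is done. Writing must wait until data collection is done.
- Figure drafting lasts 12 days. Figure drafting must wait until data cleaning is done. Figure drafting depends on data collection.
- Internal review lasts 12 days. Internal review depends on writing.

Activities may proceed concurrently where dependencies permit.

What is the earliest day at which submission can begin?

45

Data collection cannot begin until its own release at day 3. It runs from day 3 to 3 + 8 = day 11.
Data cleaning cannot begin until data collection (finishes day 11). It runs from day 11 to 11 + 4 = day 15.
After data cleaning (finishes day 15), revision can start at day 15 and finishes at day 26.
For figure drafting: data cleaning (finishes day 15); data collection (finishes day 11). Taking the maximum gives a start of day 15, and it finishes at 15 + 12 = day 27.
Writing has to wait for figure drafting (finishes day 27); data cleaning (finishes day 15, plus 2-day gap → day 17); data collection (finishes day 11). The latest of these is day 27, so writing runs day 27 to 27 + 6 = day 33.
Internal review waits on writing (finishes day 33), so it starts at day 33 and finishes at 33 + 12 = day 45.
Submission waits on internal review (finishes day 45); revision (finishes day 26); figure drafting (finishes day 27, plus 3-day gap → day 30). The latest of these is day 45, which is the earliest submission can start.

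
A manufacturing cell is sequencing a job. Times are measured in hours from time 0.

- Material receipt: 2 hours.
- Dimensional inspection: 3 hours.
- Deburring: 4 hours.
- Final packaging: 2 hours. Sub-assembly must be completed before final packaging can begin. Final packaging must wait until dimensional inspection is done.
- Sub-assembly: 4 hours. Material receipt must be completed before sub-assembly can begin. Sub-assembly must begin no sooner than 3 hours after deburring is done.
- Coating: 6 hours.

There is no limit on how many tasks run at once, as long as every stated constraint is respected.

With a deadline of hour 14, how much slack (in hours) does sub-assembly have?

1

Deburring can start immediately at hour 0; it finishes at hour 4.
Material receipt has no prerequisites, so it starts at hour 0 and finishes at hour 2.
Sub-assembly has to wait for material receipt (finishes hour 2); deburring (finishes hour 4, plus 3-hour gap → hour 7). The latest of these is hour 7, so sub-assembly runs hour 7 to 7 + 4 = hour 11.

Working backward from the deadline:
Final packaging must finish by hour 14; it takes 2 hours, so it must start by 14 − 2 = hour 12.
Sub-assembly has to be done before final packaging (must start by hour 12). That means finishing by hour 12, i.e. starting by 12 − 4 = hour 8.
So sub-assembly can start as early as hour 7 and as late as hour 8, giving 8 − 7 = 1 hour of slack.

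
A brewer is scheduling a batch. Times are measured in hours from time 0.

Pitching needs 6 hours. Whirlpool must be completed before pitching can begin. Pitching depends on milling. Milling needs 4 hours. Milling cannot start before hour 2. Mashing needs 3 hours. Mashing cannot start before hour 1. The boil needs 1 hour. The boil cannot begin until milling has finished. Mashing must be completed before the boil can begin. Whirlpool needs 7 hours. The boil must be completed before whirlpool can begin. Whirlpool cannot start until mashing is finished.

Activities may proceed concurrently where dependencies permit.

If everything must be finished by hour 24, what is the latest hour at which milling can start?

Pitching has no dependents, so it just needs to finish by hour 24. Starting by 24 − 6 = hour 18 achieves that.
Since pitching (must start by hour 18) depends on it, whirlpool must finish by hour 18. Backing off its 7-hour duration gives a latest start of hour 11.
The boil has to be done before whirlpool (must start by hour 11). That means finishing by hour 11, i.e. starting by 11 − 1 = hour 10.
Milling must finish in time for the boil (must start by hour 10); pitching (must start by hour 18). The tightest is hour 10, so milling must start by 10 − 4 = hour 6.

6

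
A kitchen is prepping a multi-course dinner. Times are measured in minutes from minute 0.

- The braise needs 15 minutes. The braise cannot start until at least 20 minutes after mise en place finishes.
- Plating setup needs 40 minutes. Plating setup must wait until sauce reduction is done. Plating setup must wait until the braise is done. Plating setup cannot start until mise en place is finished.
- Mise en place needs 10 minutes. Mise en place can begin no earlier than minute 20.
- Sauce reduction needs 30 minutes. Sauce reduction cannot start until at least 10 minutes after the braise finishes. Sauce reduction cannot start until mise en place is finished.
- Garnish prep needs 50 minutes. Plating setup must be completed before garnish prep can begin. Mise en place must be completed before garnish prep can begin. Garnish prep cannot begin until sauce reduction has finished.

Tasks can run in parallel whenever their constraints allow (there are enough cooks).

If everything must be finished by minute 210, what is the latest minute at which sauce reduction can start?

Nothing follows garnish prep; the deadline of minute 210 is its only limit. It must start by 210 − 50 = minute 160.
Plating setup feeds into garnish prep (must start by minute 160); so plating setup must finish by minute 160 and therefore start by minute 120.
Sauce reduction feeds plating setup (must start by minute 120); garnish prep (must start by minute 160). Taking the minimum, sauce reduction must finish by minute 120 and start by 120 − 30 = minute 90.

90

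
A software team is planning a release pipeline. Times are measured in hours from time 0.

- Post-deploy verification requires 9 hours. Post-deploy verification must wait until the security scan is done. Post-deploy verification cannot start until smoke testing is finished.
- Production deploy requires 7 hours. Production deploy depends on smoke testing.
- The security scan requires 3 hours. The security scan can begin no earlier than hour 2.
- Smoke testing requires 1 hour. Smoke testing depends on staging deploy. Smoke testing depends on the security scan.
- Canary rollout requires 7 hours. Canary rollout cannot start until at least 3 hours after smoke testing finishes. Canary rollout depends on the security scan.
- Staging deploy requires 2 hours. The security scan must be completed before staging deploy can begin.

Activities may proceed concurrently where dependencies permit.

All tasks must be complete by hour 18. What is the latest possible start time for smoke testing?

7

Canary rollout has no dependents, so it just needs to finish by hour 18. Starting by 18 − 7 = hour 11 achieves that.
To finish by hour 18, production deploy (duration 7) must start no later than hour 11.
Post-deploy verification must finish by hour 18; it takes 9 hours, so it must start by 18 − 9 = hour 9.
Smoke testing must finish in time for canary rollout (must start by hour 11, minus 3-hour gap → hour 8); production deploy (must start by hour 11); post-deploy verification (must start by hour 9). The tightest is hour 8, so smoke testing must start by 8 − 1 = hour 7.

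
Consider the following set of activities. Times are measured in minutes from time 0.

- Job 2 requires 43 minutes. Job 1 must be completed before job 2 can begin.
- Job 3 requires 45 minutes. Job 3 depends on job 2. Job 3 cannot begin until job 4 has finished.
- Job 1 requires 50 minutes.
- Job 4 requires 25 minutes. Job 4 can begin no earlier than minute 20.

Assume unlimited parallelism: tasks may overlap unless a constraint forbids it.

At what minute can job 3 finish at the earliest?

138

Job 4 waits on its own release at minute 20, so it starts at minute 20 and finishes at 20 + 25 = minute 45.
Nothing blocks job 1, so it runs from minute 0 to minute 50.
After job 1 (finishes minute 50), job 2 can start at minute 50 and finishes at minute 93.
Job 3 cannot start until job 2 (finishes minute 93); job 4 (finishes minute 45). The controlling bound is minute 93, so job 3 finishes at 93 + 45 = minute 138.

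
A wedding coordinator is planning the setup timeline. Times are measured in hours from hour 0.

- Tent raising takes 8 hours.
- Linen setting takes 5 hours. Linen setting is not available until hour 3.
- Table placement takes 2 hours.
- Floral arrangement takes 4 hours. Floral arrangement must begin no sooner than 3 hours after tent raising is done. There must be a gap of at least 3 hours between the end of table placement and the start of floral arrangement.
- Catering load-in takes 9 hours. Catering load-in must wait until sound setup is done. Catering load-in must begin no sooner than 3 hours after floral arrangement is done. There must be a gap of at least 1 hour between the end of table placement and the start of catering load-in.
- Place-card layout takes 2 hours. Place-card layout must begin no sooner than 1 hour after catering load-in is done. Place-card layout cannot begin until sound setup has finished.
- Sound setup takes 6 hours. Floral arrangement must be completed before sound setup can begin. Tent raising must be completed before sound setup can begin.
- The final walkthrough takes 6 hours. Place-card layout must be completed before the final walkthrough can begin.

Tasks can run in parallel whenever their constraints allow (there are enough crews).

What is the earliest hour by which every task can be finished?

Linen setting cannot begin until its own release at hour 3. It runs from hour 3 to 3 + 5 = hour 8.
Table placement can start immediately at hour 0; it finishes at hour 2.
Nothing blocks tent raising, so it runs from hour 0 to hour 8.
Floral arrangement needs all of tent raising (finishes hour 8, plus 3-hour gap → hour 11); table placement (finishes hour 2, plus 3-hour gap → hour 5). That puts its earliest start at hour 11; it finishes at 11 + 4 = hour 15.
Sound setup cannot start until floral arrangement (finishes hour 15); tent raising (finishes hour 8). The controlling bound is hour 15, so sound setup finishes at 15 + 6 = hour 21.
Catering load-in cannot start until sound setup (finishes hour 21); floral arrangement (finishes hour 15, plus 3-hour gap → hour 18); table placement (finishes hour 2, plus 1-hour gap → hour 3). The controlling bound is hour 21, so catering load-in finishes at 21 + 9 = hour 30.
Place-card layout cannot start until catering load-in (finishes hour 30, plus 1-hour gap → hour 31); sound setup (finishes hour 21). The controlling bound is hour 31, so place-card layout finishes at 31 + 2 = hour 33.
After place-card layout (finishes hour 33), the final walkthrough can start at hour 33 and finishes at hour 39.
All tasks are finished once the last one completes. Finish times: Tent raising at 8, Table placement at 2, Linen setting at 8, Floral arrangement at 15, Sound setup at 21, Catering load-in at 30, Place-card layout at 33, The final walkthrough at 39. The latest is hour 39.

39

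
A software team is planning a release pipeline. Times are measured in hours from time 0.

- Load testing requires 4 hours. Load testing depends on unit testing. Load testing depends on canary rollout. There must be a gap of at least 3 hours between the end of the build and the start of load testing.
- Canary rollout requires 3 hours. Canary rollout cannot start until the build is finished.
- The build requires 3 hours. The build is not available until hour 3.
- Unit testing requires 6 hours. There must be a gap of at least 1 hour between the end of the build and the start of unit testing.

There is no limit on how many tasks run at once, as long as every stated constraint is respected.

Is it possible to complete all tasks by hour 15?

The build cannot begin until its own release at hour 3. It runs from hour 3 to 3 + 3 = hour 6.
Canary rollout waits on the build (finishes hour 6), so it starts at hour 6 and finishes at 6 + 3 = hour 9.
Unit testing cannot begin until the build (finishes hour 6, plus 1-hour gap → hour 7). It runs from hour 7 to 7 + 6 = hour 13.
For load testing: unit testing (finishes hour 13); canary rollout (finishes hour 9); the build (finishes hour 6, plus 3-hour gap → hour 9). Taking the maximum gives a start of hour 13, and it finishes at 13 + 4 = hour 17.
The earliest everything can be done is hour 17, which is after the deadline of 15, so it is not possible.

No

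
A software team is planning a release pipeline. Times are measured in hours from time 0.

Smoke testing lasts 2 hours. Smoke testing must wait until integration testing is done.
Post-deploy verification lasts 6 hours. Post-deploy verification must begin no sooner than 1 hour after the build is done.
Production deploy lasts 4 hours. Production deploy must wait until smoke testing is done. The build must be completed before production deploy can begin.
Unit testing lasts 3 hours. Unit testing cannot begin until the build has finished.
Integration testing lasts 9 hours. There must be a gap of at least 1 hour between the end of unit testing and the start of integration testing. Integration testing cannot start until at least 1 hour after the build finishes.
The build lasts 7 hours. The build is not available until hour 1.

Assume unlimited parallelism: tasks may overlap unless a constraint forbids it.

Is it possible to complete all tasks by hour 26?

The build cannot begin until its own release at hour 1. It runs from hour 1 to 1 + 7 = hour 8.
Post-deploy verification cannot begin until the build (finishes hour 8, plus 1-hour gap → hour 9). It runs from hour 9 to 9 + 6 = hour 15.
After the build (finishes hour 8), unit testing can start at hour 8 and finishes at hour 11.
For integration testing: unit testing (finishes hour 11, plus 1-hour gap → hour 12); the build (finishes hour 8, plus 1-hour gap → hour 9). Taking the maximum gives a start of hour 12, and it finishes at 12 + 9 = hour 21.
Smoke testing waits on integration testing (finishes hour 21), so it starts at hour 21 and finishes at 21 + 2 = hour 23.
Production deploy cannot start until smoke testing (finishes hour 23); the build (finishes hour 8). The controlling bound is hour 23, so production deploy finishes at 23 + 4 = hour 27.
The earliest everything can be done is hour 27, which is after the deadline of 26, so it is not possible.

No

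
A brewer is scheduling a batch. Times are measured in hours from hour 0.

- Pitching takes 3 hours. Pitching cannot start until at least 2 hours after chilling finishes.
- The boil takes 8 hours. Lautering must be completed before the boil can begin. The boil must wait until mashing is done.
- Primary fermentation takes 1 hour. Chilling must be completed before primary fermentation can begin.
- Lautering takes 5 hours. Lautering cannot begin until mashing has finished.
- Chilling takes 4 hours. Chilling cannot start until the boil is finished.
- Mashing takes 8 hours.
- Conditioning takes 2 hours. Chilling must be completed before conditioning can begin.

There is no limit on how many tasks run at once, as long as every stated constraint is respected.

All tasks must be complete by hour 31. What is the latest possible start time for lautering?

Nothing follows pitching; the deadline of hour 31 is its only limit. It must start by 31 − 3 = hour 28.
Primary fermentation must finish by hour 31; it takes 1 hour, so it must start by 31 − 1 = hour 30.
Conditioning has no dependents, so it just needs to finish by hour 31. Starting by 31 − 2 = hour 29 achieves that.
Chilling must finish in time for pitching (must start by hour 28, minus 2-hour gap → hour 26); primary fermentation (must start by hour 30); conditioning (must start by hour 29). The tightest is hour 26, so chilling must start by 26 − 4 = hour 22.
The boil must finish before chilling (must start by hour 22). With an 8-hour duration, the boil must start by 22 − 8 = hour 14.
Lautering must finish before the boil (must start by hour 14). With a 5-hour duration, lautering must start by 14 − 5 = hour 9.

9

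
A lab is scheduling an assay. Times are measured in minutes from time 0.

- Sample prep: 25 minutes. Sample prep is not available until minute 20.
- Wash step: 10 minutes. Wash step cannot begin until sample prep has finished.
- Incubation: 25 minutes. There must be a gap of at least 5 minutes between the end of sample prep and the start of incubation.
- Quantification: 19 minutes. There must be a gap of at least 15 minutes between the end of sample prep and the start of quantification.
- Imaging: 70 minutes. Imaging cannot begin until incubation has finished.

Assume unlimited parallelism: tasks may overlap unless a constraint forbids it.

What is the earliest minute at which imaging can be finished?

145

After its own release at minute 20, sample prep can start at minute 20 and finishes at minute 45.
After sample prep (finishes minute 45, plus 5-minute gap → minute 50), incubation can start at minute 50 and finishes at minute 75.
After incubation (finishes minute 75), imaging can start at minute 75 and finishes at minute 145.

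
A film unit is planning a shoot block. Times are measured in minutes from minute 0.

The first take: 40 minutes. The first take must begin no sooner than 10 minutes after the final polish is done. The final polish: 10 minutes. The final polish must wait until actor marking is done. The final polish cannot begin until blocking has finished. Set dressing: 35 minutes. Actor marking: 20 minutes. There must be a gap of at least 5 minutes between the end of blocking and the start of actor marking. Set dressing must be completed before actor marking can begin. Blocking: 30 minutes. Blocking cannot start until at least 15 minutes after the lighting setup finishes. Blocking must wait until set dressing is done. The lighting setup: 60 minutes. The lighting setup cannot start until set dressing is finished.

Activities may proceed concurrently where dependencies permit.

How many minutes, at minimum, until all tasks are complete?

225

Set dressing can start immediately at minute 0; it finishes at minute 35.
The lighting setup waits on set dressing (finishes minute 35), so it starts at minute 35 and finishes at 35 + 60 = minute 95.
Blocking has to wait for the lighting setup (finishes minute 95, plus 15-minute gap → minute 110); set dressing (finishes minute 35). The latest of these is minute 110, so blocking runs minute 110 to 110 + 30 = minute 140.
For actor marking: blocking (finishes minute 140, plus 5-minute gap → minute 145); set dressing (finishes minute 35). Taking the maximum gives a start of minute 145, and it finishes at 145 + 20 = minute 165.
The final polish cannot start until actor marking (finishes minute 165); blocking (finishes minute 140). The controlling bound is minute 165, so the final polish finishes at 165 + 10 = minute 175.
After the final polish (finishes minute 175, plus 10-minute gap → minute 185), the first take can start at minute 185 and finishes at minute 225.
All tasks are finished once the last one completes. Finish times: Set dressing at 35, The lighting setup at 95, Blocking at 140, Actor marking at 165, The final polish at 175, The first take at 225. The latest is minute 225.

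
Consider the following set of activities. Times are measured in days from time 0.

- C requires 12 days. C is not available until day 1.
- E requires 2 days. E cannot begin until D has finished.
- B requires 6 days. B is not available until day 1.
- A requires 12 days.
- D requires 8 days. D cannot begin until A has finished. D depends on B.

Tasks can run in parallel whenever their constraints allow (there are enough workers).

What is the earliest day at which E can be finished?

After its own release at day 1, B can start at day 1 and finishes at day 7.
A can start immediately at day 0; it finishes at day 12.
D cannot start until A (finishes day 12); B (finishes day 7). The controlling bound is day 12, so D finishes at 12 + 8 = day 20.
E cannot begin until D (finishes day 20). It runs from day 20 to 20 + 2 = day 22.

22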